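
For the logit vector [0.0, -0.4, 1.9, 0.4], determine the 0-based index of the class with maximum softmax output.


Softmax is a monotonic transformation, so it preserves the argmax.
We need to find the index of the maximum logit.
Index 0: 0.0
Index 1: -0.4
Index 2: 1.9
Index 3: 0.4
Maximum logit = 1.9 at index 2

2


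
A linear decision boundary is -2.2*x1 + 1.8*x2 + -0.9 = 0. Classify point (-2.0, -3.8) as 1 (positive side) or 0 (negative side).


Compute -2.2 * -2.0 + 1.8 * -3.8 + -0.9
= 4.4 + -6.84 + -0.9
= -3.34
Since -3.34 < 0, the point is on the negative side.

0


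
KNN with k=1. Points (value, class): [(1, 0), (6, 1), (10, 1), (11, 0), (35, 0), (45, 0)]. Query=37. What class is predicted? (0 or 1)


Distances from query 37:
Point 35 (class 0): distance = 2
K=1 nearest neighbors: classes = [0]
Votes for class 1: 0 / 1
Majority vote => class 0

0


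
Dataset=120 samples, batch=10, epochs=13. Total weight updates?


Iterations per epoch = 120 / 10 = 12
Total updates = iterations_per_epoch * epochs
= 12 * 13
= 156

156


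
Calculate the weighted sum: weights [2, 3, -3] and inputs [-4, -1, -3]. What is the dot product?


Element-wise products:
2 * -4 = -8
3 * -1 = -3
-3 * -3 = 9
Sum = -8 + -3 + 9
= -2

-2


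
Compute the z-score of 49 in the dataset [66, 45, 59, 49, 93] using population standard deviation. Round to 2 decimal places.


Mean = (66 + 45 + 59 + 49 + 93) / 5 = 62.4
Variance = sum((x_i - mean)^2) / n = 288.64
Std = sqrt(288.64) = 16.9894
Z = (x - mean) / std
= (49 - 62.4) / 16.9894
= -13.4 / 16.9894
= -0.79

-0.79


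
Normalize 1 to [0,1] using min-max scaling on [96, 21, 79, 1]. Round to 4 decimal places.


Min = 1, Max = 96
Range = 96 - 1 = 95
Scaled = (x - min) / (max - min)
= (1 - 1) / 95
= 0 / 95
= 0.0000

0.0000


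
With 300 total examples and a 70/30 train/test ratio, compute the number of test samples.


Train samples = 300 * 70% = 210
Test samples = 300 - 210
= 90

90


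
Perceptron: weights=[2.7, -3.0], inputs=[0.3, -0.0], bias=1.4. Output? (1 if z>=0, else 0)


z = w . x + b
= 2.7*0.3 + -3.0*-0.0 + 1.4
= 0.81 + 0.0 + 1.4
= 0.81 + 1.4
= 2.21
Since z = 2.21 >= 0, output = 1

1


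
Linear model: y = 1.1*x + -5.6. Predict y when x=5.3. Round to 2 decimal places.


y = 1.1 * 5.3 + (-5.6)
= 5.83 + (-5.6)
= 0.23

0.23


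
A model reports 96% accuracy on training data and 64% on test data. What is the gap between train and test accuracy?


Gap = train_accuracy - test_accuracy
= 96 - 64
= 32%
This large gap strongly indicates overfitting.

32


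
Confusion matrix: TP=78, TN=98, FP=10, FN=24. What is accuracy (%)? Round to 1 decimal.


Accuracy = (TP + TN) / (TP + TN + FP + FN) * 100
= (78 + 98) / (78 + 98 + 10 + 24)
= 176 / 210
= 0.8381
= 83.8%

83.8


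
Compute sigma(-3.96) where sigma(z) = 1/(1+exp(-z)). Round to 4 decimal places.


sigmoid(z) = 1 / (1 + exp(-z))
exp(-(-3.96)) = exp(3.96) = 52.4573
1 + 52.4573 = 53.4573
1 / 53.4573 = 0.0187

0.0187


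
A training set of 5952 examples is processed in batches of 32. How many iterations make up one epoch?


Iterations per epoch = dataset_size / batch_size
= 5952 / 32
= 186

186


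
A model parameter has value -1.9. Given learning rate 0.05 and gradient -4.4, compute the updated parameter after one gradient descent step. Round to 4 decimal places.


w_new = w_old - lr * gradient
= -1.9 - 0.05 * -4.4
= -1.9 - (-0.22)
= -1.6800

-1.6800


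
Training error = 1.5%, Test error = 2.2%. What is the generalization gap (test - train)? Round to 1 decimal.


Generalization gap = test_error - train_error
= 2.2 - 1.5
= 0.7%
A small gap suggests good generalization.

0.7


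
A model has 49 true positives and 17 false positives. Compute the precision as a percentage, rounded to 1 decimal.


Precision = TP / (TP + FP) * 100
= 49 / (49 + 17)
= 49 / 66
= 0.7424
= 74.2%

74.2


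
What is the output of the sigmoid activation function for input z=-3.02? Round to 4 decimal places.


sigmoid(z) = 1 / (1 + exp(-z))
exp(-(-3.02)) = exp(3.02) = 20.4913
1 + 20.4913 = 21.4913
1 / 21.4913 = 0.0465

0.0465


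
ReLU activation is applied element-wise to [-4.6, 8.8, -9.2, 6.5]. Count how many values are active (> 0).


ReLU(x) = max(0, x) for each element:
ReLU(-4.6) = 0
ReLU(8.8) = 8.8
ReLU(-9.2) = 0
ReLU(6.5) = 6.5
Active neurons (>0): 2

2


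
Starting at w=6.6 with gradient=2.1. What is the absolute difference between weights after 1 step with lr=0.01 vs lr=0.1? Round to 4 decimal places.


With lr=0.01: w_new = 6.6 - 0.01 * 2.1 = 6.579
With lr=0.1: w_new = 6.6 - 0.1 * 2.1 = 6.39
Absolute difference = |6.579 - 6.39|
= 0.1890

0.1890


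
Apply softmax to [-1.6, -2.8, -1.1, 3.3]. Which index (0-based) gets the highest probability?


Softmax is a monotonic transformation, so it preserves the argmax.
We need to find the index of the maximum logit.
Index 0: -1.6
Index 1: -2.8
Index 2: -1.1
Index 3: 3.3
Maximum logit = 3.3 at index 3

3


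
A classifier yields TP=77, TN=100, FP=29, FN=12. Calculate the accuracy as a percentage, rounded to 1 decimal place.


Accuracy = (TP + TN) / (TP + TN + FP + FN) * 100
= (77 + 100) / (77 + 100 + 29 + 12)
= 177 / 218
= 0.8119
= 81.2%

81.2


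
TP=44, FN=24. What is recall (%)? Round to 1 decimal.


Recall = TP / (TP + FN) * 100
= 44 / (44 + 24)
= 44 / 68
= 0.6471
= 64.7%

64.7


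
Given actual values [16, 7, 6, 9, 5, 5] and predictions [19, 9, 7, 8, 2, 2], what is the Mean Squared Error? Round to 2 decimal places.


Differences: [-3, -2, -1, 1, 3, 3]
Squared errors: [9, 4, 1, 1, 9, 9]
Sum of squared errors = 33
MSE = 33 / 6 = 5.50

5.50


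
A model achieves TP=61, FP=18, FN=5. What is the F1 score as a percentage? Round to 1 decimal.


Precision = TP / (TP + FP) = 61 / 79 = 0.7722
Recall = TP / (TP + FN) = 61 / 66 = 0.9242
F1 = 2 * P * R / (P + R)
= 2 * 0.7722 * 0.9242 / (0.7722 + 0.9242)
= 1.4273 / 1.6964
= 0.8414
As percentage: 84.1%

84.1


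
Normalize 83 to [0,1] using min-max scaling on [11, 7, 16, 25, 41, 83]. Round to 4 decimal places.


Min = 7, Max = 83
Range = 83 - 7 = 76
Scaled = (x - min) / (max - min)
= (83 - 7) / 76
= 76 / 76
= 1.0000

1.0000


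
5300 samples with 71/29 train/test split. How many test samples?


Train samples = 5300 * 71% = 3763
Test samples = 5300 - 3763
= 1537

1537


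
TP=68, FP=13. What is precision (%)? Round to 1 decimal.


Precision = TP / (TP + FP) * 100
= 68 / (68 + 13)
= 68 / 81
= 0.8395
= 84.0%

84.0


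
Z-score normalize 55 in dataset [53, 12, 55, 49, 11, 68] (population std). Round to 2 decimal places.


Mean = (53 + 12 + 55 + 49 + 11 + 68) / 6 = 41.3333
Variance = sum((x_i - mean)^2) / n = 478.8889
Std = sqrt(478.8889) = 21.8835
Z = (x - mean) / std
= (55 - 41.3333) / 21.8835
= 13.6667 / 21.8835
= 0.62

0.62


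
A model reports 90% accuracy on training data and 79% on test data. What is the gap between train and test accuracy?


Gap = train_accuracy - test_accuracy
= 90 - 79
= 11%
This gap suggests the model is overfitting.

11


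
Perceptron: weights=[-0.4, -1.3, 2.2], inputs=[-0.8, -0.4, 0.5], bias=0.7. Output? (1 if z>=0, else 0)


z = w . x + b
= -0.4*-0.8 + -1.3*-0.4 + 2.2*0.5 + 0.7
= 0.32 + 0.52 + 1.1 + 0.7
= 1.94 + 0.7
= 2.64
Since z = 2.64 >= 0, output = 1

1


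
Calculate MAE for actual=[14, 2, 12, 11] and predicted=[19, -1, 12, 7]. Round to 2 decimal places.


Absolute errors: [5, 3, 0, 4]
Sum of absolute errors = 12
MAE = 12 / 4 = 3.00

3.00


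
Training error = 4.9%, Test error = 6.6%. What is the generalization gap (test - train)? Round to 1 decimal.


Generalization gap = test_error - train_error
= 6.6 - 4.9
= 1.7%
A small gap suggests good generalization.

1.7


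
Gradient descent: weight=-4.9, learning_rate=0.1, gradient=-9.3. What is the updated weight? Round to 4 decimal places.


w_new = w_old - lr * gradient
= -4.9 - 0.1 * -9.3
= -4.9 - (-0.93)
= -3.9700

-3.9700


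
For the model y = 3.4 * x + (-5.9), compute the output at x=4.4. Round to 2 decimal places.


y = 3.4 * 4.4 + (-5.9)
= 14.96 + (-5.9)
= 9.06

9.06


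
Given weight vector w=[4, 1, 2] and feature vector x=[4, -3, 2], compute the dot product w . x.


Element-wise products:
4 * 4 = 16
1 * -3 = -3
2 * 2 = 4
Sum = 16 + -3 + 4
= 17

17


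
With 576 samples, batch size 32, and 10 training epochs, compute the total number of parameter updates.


Iterations per epoch = 576 / 32 = 18
Total updates = iterations_per_epoch * epochs
= 18 * 10
= 180

180


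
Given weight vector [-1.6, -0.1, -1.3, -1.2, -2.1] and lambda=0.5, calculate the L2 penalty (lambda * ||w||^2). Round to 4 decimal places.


Squaring each weight:
(-1.6)^2 = 2.56
(-0.1)^2 = 0.01
(-1.3)^2 = 1.69
(-1.2)^2 = 1.44
(-2.1)^2 = 4.41
Sum of squares = 10.11
Penalty = 0.5 * 10.11 = 5.0550

5.0550


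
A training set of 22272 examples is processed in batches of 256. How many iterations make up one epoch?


Iterations per epoch = dataset_size / batch_size
= 22272 / 256
= 87

87


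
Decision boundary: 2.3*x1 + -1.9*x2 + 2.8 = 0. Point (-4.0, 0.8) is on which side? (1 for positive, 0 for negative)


Compute 2.3 * -4.0 + -1.9 * 0.8 + 2.8
= -9.2 + -1.52 + 2.8
= -7.92
Since -7.92 < 0, the point is on the negative side.

0


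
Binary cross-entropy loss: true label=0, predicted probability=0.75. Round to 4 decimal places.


For y=0: Loss = -log(1-p)
= -log(1 - 0.75)
= -log(0.25)
= -(-1.3863)
= 1.3863

1.3863


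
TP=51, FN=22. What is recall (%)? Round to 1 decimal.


Recall = TP / (TP + FN) * 100
= 51 / (51 + 22)
= 51 / 73
= 0.6986
= 69.9%

69.9


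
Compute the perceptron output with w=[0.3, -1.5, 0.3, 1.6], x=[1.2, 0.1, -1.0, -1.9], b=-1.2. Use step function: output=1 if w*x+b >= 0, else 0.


z = w . x + b
= 0.3*1.2 + -1.5*0.1 + 0.3*-1.0 + 1.6*-1.9 + -1.2
= 0.36 + -0.15 + -0.3 + -3.04 + -1.2
= -3.13 + -1.2
= -4.33
Since z = -4.33 < 0, output = 0

0


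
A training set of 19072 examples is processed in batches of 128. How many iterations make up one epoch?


Iterations per epoch = dataset_size / batch_size
= 19072 / 128
= 149

149


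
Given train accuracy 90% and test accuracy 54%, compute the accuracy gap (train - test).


Gap = train_accuracy - test_accuracy
= 90 - 54
= 36%
This large gap strongly indicates overfitting.

36


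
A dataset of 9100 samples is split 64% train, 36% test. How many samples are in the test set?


Train samples = 9100 * 64% = 5824
Test samples = 9100 - 5824
= 3276

3276


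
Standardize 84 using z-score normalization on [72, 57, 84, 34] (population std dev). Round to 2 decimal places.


Mean = (72 + 57 + 84 + 34) / 4 = 61.75
Variance = sum((x_i - mean)^2) / n = 348.1875
Std = sqrt(348.1875) = 18.6598
Z = (x - mean) / std
= (84 - 61.75) / 18.6598
= 22.25 / 18.6598
= 1.19

1.19


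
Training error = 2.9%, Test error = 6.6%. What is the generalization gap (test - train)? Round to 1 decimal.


Generalization gap = test_error - train_error
= 6.6 - 2.9
= 3.7%
A moderate gap.

3.7


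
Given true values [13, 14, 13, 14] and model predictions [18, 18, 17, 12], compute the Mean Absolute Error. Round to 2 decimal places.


Absolute errors: [5, 4, 4, 2]
Sum of absolute errors = 15
MAE = 15 / 4 = 3.75

3.75


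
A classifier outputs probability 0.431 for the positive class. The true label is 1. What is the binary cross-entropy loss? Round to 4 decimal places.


For y=1: Loss = -log(p)
= -log(0.431)
= -(-0.8416)
= 0.8416

0.8416


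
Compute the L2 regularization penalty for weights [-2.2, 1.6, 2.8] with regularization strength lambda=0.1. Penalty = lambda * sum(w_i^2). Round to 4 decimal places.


Squaring each weight:
(-2.2)^2 = 4.84
1.6^2 = 2.56
2.8^2 = 7.84
Sum of squares = 15.24
Penalty = 0.1 * 15.24 = 1.5240

1.5240


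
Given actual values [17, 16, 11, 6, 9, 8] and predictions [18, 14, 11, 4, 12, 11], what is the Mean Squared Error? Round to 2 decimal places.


Differences: [-1, 2, 0, 2, -3, -3]
Squared errors: [1, 4, 0, 4, 9, 9]
Sum of squared errors = 27
MSE = 27 / 6 = 4.50

4.50


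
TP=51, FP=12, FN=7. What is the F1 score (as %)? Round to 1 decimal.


Precision = TP / (TP + FP) = 51 / 63 = 0.8095
Recall = TP / (TP + FN) = 51 / 58 = 0.8793
F1 = 2 * P * R / (P + R)
= 2 * 0.8095 * 0.8793 / (0.8095 + 0.8793)
= 1.4236 / 1.6888
= 0.843
As percentage: 84.3%

84.3


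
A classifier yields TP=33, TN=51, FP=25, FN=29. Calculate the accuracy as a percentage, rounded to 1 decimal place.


Accuracy = (TP + TN) / (TP + TN + FP + FN) * 100
= (33 + 51) / (33 + 51 + 25 + 29)
= 84 / 138
= 0.6087
= 60.9%

60.9


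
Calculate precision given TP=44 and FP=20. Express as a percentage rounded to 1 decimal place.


Precision = TP / (TP + FP) * 100
= 44 / (44 + 20)
= 44 / 64
= 0.6875
= 68.8%

68.8


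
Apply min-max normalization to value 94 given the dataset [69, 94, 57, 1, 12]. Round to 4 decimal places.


Min = 1, Max = 94
Range = 94 - 1 = 93
Scaled = (x - min) / (max - min)
= (94 - 1) / 93
= 93 / 93
= 1.0000

1.0000


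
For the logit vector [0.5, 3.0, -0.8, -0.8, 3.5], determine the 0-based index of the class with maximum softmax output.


Softmax is a monotonic transformation, so it preserves the argmax.
We need to find the index of the maximum logit.
Index 0: 0.5
Index 1: 3.0
Index 2: -0.8
Index 3: -0.8
Index 4: 3.5
Maximum logit = 3.5 at index 4

4


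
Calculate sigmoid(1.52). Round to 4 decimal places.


sigmoid(z) = 1 / (1 + exp(-z))
exp(-(1.52)) = exp(-1.52) = 0.2187
1 + 0.2187 = 1.2187
1 / 1.2187 = 0.8205

0.8205


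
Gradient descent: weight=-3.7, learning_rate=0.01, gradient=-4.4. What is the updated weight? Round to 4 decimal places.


w_new = w_old - lr * gradient
= -3.7 - 0.01 * -4.4
= -3.7 - (-0.044)
= -3.6560

-3.6560


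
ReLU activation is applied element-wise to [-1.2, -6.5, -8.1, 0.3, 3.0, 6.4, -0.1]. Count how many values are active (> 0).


ReLU(x) = max(0, x) for each element:
ReLU(-1.2) = 0
ReLU(-6.5) = 0
ReLU(-8.1) = 0
ReLU(0.3) = 0.3
ReLU(3.0) = 3.0
ReLU(6.4) = 6.4
ReLU(-0.1) = 0
Active neurons (>0): 3

3


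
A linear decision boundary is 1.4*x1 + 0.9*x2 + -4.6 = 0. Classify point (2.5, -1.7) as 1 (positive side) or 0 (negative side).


Compute 1.4 * 2.5 + 0.9 * -1.7 + -4.6
= 3.5 + -1.53 + -4.6
= -2.63
Since -2.63 < 0, the point is on the negative side.

0


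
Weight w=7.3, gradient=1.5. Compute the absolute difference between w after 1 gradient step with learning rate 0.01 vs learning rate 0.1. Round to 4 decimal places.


With lr=0.01: w_new = 7.3 - 0.01 * 1.5 = 7.285
With lr=0.1: w_new = 7.3 - 0.1 * 1.5 = 7.15
Absolute difference = |7.285 - 7.15|
= 0.1350

0.1350


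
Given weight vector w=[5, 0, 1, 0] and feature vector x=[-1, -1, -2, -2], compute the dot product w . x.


Element-wise products:
5 * -1 = -5
0 * -1 = 0
1 * -2 = -2
0 * -2 = 0
Sum = -5 + 0 + -2 + 0
= -7

-7


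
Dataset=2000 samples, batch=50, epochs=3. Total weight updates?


Iterations per epoch = 2000 / 50 = 40
Total updates = iterations_per_epoch * epochs
= 40 * 3
= 120

120


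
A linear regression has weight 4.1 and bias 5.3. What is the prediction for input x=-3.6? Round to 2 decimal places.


y = 4.1 * -3.6 + (5.3)
= -14.76 + (5.3)
= -9.46

-9.46


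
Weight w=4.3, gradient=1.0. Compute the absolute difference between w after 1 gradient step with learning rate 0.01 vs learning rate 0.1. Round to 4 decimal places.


With lr=0.01: w_new = 4.3 - 0.01 * 1.0 = 4.29
With lr=0.1: w_new = 4.3 - 0.1 * 1.0 = 4.2
Absolute difference = |4.29 - 4.2|
= 0.0900

0.0900


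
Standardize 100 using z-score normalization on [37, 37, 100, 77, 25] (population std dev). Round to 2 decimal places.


Mean = (37 + 37 + 100 + 77 + 25) / 5 = 55.2
Variance = sum((x_i - mean)^2) / n = 811.36
Std = sqrt(811.36) = 28.4844
Z = (x - mean) / std
= (100 - 55.2) / 28.4844
= 44.8 / 28.4844
= 1.57

1.57


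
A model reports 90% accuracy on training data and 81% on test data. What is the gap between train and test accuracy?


Gap = train_accuracy - test_accuracy
= 90 - 81
= 9%
This moderate gap may indicate mild overfitting.

9


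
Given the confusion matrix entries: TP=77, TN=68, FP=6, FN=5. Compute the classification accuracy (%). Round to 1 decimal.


Accuracy = (TP + TN) / (TP + TN + FP + FN) * 100
= (77 + 68) / (77 + 68 + 6 + 5)
= 145 / 156
= 0.9295
= 92.9%

92.9


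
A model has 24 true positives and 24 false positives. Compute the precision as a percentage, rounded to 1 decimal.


Precision = TP / (TP + FP) * 100
= 24 / (24 + 24)
= 24 / 48
= 0.5
= 50.0%

50.0


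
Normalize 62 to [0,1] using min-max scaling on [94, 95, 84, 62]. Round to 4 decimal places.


Min = 62, Max = 95
Range = 95 - 62 = 33
Scaled = (x - min) / (max - min)
= (62 - 62) / 33
= 0 / 33
= 0.0000

0.0000


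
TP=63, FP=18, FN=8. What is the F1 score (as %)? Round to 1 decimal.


Precision = TP / (TP + FP) = 63 / 81 = 0.7778
Recall = TP / (TP + FN) = 63 / 71 = 0.8873
F1 = 2 * P * R / (P + R)
= 2 * 0.7778 * 0.8873 / (0.7778 + 0.8873)
= 1.3803 / 1.6651
= 0.8289
As percentage: 82.9%

82.9


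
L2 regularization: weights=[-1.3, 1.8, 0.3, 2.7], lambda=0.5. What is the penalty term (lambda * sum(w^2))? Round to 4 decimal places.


Squaring each weight:
(-1.3)^2 = 1.69
1.8^2 = 3.24
0.3^2 = 0.09
2.7^2 = 7.29
Sum of squares = 12.31
Penalty = 0.5 * 12.31 = 6.1550

6.1550


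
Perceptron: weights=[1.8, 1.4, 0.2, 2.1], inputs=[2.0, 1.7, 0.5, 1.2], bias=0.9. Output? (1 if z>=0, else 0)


z = w . x + b
= 1.8*2.0 + 1.4*1.7 + 0.2*0.5 + 2.1*1.2 + 0.9
= 3.6 + 2.38 + 0.1 + 2.52 + 0.9
= 8.6 + 0.9
= 9.5
Since z = 9.5 >= 0, output = 1

1


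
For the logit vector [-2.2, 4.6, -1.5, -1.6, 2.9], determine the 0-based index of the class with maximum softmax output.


Softmax is a monotonic transformation, so it preserves the argmax.
We need to find the index of the maximum logit.
Index 0: -2.2
Index 1: 4.6
Index 2: -1.5
Index 3: -1.6
Index 4: 2.9
Maximum logit = 4.6 at index 1

1


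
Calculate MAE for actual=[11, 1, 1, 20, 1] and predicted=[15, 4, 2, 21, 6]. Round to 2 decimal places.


Absolute errors: [4, 3, 1, 1, 5]
Sum of absolute errors = 14
MAE = 14 / 5 = 2.80

2.80


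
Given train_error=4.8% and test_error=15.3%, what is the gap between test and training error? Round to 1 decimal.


Generalization gap = test_error - train_error
= 15.3 - 4.8
= 10.5%
A large gap suggests overfitting.

10.5


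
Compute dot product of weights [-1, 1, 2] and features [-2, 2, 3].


Element-wise products:
-1 * -2 = 2
1 * 2 = 2
2 * 3 = 6
Sum = 2 + 2 + 6
= 10

10


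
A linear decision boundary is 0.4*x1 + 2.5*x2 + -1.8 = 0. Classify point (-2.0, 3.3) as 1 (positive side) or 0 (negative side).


Compute 0.4 * -2.0 + 2.5 * 3.3 + -1.8
= -0.8 + 8.25 + -1.8
= 5.65
Since 5.65 >= 0, the point is on the positive side.

1


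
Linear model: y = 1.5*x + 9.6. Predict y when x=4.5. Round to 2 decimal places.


y = 1.5 * 4.5 + (9.6)
= 6.75 + (9.6)
= 16.35

16.35


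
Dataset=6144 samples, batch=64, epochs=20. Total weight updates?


Iterations per epoch = 6144 / 64 = 96
Total updates = iterations_per_epoch * epochs
= 96 * 20
= 1920

1920


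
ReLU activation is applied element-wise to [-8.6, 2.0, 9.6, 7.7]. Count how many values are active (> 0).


ReLU(x) = max(0, x) for each element:
ReLU(-8.6) = 0
ReLU(2.0) = 2.0
ReLU(9.6) = 9.6
ReLU(7.7) = 7.7
Active neurons (>0): 3

3


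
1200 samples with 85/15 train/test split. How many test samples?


Train samples = 1200 * 85% = 1020
Test samples = 1200 - 1020
= 180

180


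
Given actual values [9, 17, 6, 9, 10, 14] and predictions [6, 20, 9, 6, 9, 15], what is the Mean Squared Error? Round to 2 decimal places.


Differences: [3, -3, -3, 3, 1, -1]
Squared errors: [9, 9, 9, 9, 1, 1]
Sum of squared errors = 38
MSE = 38 / 6 = 6.33

6.33


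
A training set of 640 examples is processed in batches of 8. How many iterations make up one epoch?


Iterations per epoch = dataset_size / batch_size
= 640 / 8
= 80

80


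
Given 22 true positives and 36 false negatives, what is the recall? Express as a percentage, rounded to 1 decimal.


Recall = TP / (TP + FN) * 100
= 22 / (22 + 36)
= 22 / 58
= 0.3793
= 37.9%

37.9


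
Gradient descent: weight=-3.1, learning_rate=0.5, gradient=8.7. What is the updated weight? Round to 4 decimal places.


w_new = w_old - lr * gradient
= -3.1 - 0.5 * 8.7
= -3.1 - (4.35)
= -7.4500

-7.4500


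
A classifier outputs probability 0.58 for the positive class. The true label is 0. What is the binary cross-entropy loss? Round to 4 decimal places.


For y=0: Loss = -log(1-p)
= -log(1 - 0.58)
= -log(0.42)
= -(-0.8675)
= 0.8675

0.8675


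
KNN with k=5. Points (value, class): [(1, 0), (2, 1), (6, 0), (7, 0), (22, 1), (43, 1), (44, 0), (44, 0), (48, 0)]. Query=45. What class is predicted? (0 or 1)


Distances from query 45:
Point 44 (class 0): distance = 1
Point 44 (class 0): distance = 1
Point 43 (class 1): distance = 2
Point 48 (class 0): distance = 3
Point 22 (class 1): distance = 23
K=5 nearest neighbors: classes = [0, 0, 1, 0, 1]
Votes for class 1: 2 / 5
Majority vote => class 0

0


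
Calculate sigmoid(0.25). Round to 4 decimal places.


sigmoid(z) = 1 / (1 + exp(-z))
exp(-(0.25)) = exp(-0.25) = 0.7788
1 + 0.7788 = 1.7788
1 / 1.7788 = 0.5622

0.5622


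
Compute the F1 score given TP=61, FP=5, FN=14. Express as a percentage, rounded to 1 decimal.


Precision = TP / (TP + FP) = 61 / 66 = 0.9242
Recall = TP / (TP + FN) = 61 / 75 = 0.8133
F1 = 2 * P * R / (P + R)
= 2 * 0.9242 * 0.8133 / (0.9242 + 0.8133)
= 1.5034 / 1.7376
= 0.8652
As percentage: 86.5%

86.5


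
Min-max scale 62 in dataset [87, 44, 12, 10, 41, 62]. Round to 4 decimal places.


Min = 10, Max = 87
Range = 87 - 10 = 77
Scaled = (x - min) / (max - min)
= (62 - 10) / 77
= 52 / 77
= 0.6753

0.6753


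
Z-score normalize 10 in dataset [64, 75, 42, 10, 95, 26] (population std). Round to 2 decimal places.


Mean = (64 + 75 + 42 + 10 + 95 + 26) / 6 = 52.0
Variance = sum((x_i - mean)^2) / n = 843.6667
Std = sqrt(843.6667) = 29.0459
Z = (x - mean) / std
= (10 - 52.0) / 29.0459
= -42.0 / 29.0459
= -1.45

-1.45


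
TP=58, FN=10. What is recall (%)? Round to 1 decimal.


Recall = TP / (TP + FN) * 100
= 58 / (58 + 10)
= 58 / 68
= 0.8529
= 85.3%

85.3


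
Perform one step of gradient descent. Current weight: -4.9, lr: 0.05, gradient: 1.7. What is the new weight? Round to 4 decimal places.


w_new = w_old - lr * gradient
= -4.9 - 0.05 * 1.7
= -4.9 - (0.085)
= -4.9850

-4.9850


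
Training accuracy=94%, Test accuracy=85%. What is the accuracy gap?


Gap = train_accuracy - test_accuracy
= 94 - 85
= 9%
This moderate gap may indicate mild overfitting.

9


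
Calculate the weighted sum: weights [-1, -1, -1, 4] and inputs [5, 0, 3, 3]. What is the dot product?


Element-wise products:
-1 * 5 = -5
-1 * 0 = 0
-1 * 3 = -3
4 * 3 = 12
Sum = -5 + 0 + -3 + 12
= 4

4


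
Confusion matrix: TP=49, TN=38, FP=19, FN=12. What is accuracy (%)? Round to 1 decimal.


Accuracy = (TP + TN) / (TP + TN + FP + FN) * 100
= (49 + 38) / (49 + 38 + 19 + 12)
= 87 / 118
= 0.7373
= 73.7%

73.7


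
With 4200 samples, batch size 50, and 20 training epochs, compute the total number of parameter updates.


Iterations per epoch = 4200 / 50 = 84
Total updates = iterations_per_epoch * epochs
= 84 * 20
= 1680

1680


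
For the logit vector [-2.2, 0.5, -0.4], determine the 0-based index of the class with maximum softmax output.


Softmax is a monotonic transformation, so it preserves the argmax.
We need to find the index of the maximum logit.
Index 0: -2.2
Index 1: 0.5
Index 2: -0.4
Maximum logit = 0.5 at index 1

1


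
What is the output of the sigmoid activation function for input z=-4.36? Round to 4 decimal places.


sigmoid(z) = 1 / (1 + exp(-z))
exp(-(-4.36)) = exp(4.36) = 78.2571
1 + 78.2571 = 79.2571
1 / 79.2571 = 0.0126

0.0126


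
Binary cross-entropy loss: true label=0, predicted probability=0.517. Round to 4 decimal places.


For y=0: Loss = -log(1-p)
= -log(1 - 0.517)
= -log(0.483)
= -(-0.7277)
= 0.7277

0.7277


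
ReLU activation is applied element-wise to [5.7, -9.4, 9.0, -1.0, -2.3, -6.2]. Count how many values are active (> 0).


ReLU(x) = max(0, x) for each element:
ReLU(5.7) = 5.7
ReLU(-9.4) = 0
ReLU(9.0) = 9.0
ReLU(-1.0) = 0
ReLU(-2.3) = 0
ReLU(-6.2) = 0
Active neurons (>0): 2

2


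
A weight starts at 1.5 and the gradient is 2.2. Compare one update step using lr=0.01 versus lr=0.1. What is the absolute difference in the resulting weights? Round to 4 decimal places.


With lr=0.01: w_new = 1.5 - 0.01 * 2.2 = 1.478
With lr=0.1: w_new = 1.5 - 0.1 * 2.2 = 1.28
Absolute difference = |1.478 - 1.28|
= 0.1980

0.1980


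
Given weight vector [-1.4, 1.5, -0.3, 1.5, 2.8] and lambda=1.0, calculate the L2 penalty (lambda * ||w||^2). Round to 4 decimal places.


Squaring each weight:
(-1.4)^2 = 1.96
1.5^2 = 2.25
(-0.3)^2 = 0.09
1.5^2 = 2.25
2.8^2 = 7.84
Sum of squares = 14.39
Penalty = 1.0 * 14.39 = 14.3900

14.3900


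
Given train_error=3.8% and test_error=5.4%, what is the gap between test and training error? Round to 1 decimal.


Generalization gap = test_error - train_error
= 5.4 - 3.8
= 1.6%
A small gap suggests good generalization.

1.6


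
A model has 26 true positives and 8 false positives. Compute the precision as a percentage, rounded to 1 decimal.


Precision = TP / (TP + FP) * 100
= 26 / (26 + 8)
= 26 / 34
= 0.7647
= 76.5%

76.5


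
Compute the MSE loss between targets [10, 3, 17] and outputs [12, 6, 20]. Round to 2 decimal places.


Differences: [-2, -3, -3]
Squared errors: [4, 9, 9]
Sum of squared errors = 22
MSE = 22 / 3 = 7.33

7.33


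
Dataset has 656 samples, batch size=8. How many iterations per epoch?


Iterations per epoch = dataset_size / batch_size
= 656 / 8
= 82

82


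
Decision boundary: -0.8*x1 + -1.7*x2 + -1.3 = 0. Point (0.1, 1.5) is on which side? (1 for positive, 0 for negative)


Compute -0.8 * 0.1 + -1.7 * 1.5 + -1.3
= -0.08 + -2.55 + -1.3
= -3.93
Since -3.93 < 0, the point is on the negative side.

0


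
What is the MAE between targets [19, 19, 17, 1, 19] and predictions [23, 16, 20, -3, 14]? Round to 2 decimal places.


Absolute errors: [4, 3, 3, 4, 5]
Sum of absolute errors = 19
MAE = 19 / 5 = 3.80

3.80


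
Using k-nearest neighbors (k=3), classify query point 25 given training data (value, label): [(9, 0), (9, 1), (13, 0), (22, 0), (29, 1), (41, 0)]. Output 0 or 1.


Distances from query 25:
Point 22 (class 0): distance = 3
Point 29 (class 1): distance = 4
Point 13 (class 0): distance = 12
K=3 nearest neighbors: classes = [0, 1, 0]
Votes for class 1: 1 / 3
Majority vote => class 0

0


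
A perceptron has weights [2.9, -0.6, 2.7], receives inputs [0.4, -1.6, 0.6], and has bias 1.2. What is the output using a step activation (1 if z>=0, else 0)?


z = w . x + b
= 2.9*0.4 + -0.6*-1.6 + 2.7*0.6 + 1.2
= 1.16 + 0.96 + 1.62 + 1.2
= 3.74 + 1.2
= 4.94
Since z = 4.94 >= 0, output = 1

1


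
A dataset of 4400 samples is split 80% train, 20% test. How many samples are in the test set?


Train samples = 4400 * 80% = 3520
Test samples = 4400 - 3520
= 880

880


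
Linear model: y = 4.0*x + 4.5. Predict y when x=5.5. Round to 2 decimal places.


y = 4.0 * 5.5 + (4.5)
= 22.0 + (4.5)
= 26.50

26.50


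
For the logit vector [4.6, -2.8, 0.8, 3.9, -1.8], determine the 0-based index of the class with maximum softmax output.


Softmax is a monotonic transformation, so it preserves the argmax.
We need to find the index of the maximum logit.
Index 0: 4.6
Index 1: -2.8
Index 2: 0.8
Index 3: 3.9
Index 4: -1.8
Maximum logit = 4.6 at index 0

0


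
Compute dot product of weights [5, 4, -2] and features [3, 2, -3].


Element-wise products:
5 * 3 = 15
4 * 2 = 8
-2 * -3 = 6
Sum = 15 + 8 + 6
= 29

29


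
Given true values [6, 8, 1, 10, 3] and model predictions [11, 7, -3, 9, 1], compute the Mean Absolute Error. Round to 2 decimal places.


Absolute errors: [5, 1, 4, 1, 2]
Sum of absolute errors = 13
MAE = 13 / 5 = 2.60

2.60


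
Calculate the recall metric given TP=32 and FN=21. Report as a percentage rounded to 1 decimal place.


Recall = TP / (TP + FN) * 100
= 32 / (32 + 21)
= 32 / 53
= 0.6038
= 60.4%

60.4


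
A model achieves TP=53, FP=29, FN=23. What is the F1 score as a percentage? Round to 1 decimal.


Precision = TP / (TP + FP) = 53 / 82 = 0.6463
Recall = TP / (TP + FN) = 53 / 76 = 0.6974
F1 = 2 * P * R / (P + R)
= 2 * 0.6463 * 0.6974 / (0.6463 + 0.6974)
= 0.9015 / 1.3437
= 0.6709
As percentage: 67.1%

67.1


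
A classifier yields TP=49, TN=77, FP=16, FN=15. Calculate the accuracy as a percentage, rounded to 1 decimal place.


Accuracy = (TP + TN) / (TP + TN + FP + FN) * 100
= (49 + 77) / (49 + 77 + 16 + 15)
= 126 / 157
= 0.8025
= 80.3%

80.3


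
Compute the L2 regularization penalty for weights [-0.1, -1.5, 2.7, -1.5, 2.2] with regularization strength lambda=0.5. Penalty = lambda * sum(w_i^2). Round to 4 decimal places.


Squaring each weight:
(-0.1)^2 = 0.01
(-1.5)^2 = 2.25
2.7^2 = 7.29
(-1.5)^2 = 2.25
2.2^2 = 4.84
Sum of squares = 16.64
Penalty = 0.5 * 16.64 = 8.3200

8.3200


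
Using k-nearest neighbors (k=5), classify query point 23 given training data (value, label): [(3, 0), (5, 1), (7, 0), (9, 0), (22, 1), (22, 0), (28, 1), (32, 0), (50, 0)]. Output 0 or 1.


Distances from query 23:
Point 22 (class 0): distance = 1
Point 22 (class 1): distance = 1
Point 28 (class 1): distance = 5
Point 32 (class 0): distance = 9
Point 9 (class 0): distance = 14
K=5 nearest neighbors: classes = [0, 1, 1, 0, 0]
Votes for class 1: 2 / 5
Majority vote => class 0

0


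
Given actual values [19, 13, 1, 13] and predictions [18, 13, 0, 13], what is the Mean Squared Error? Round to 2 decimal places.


Differences: [1, 0, 1, 0]
Squared errors: [1, 0, 1, 0]
Sum of squared errors = 2
MSE = 2 / 4 = 0.50

0.50


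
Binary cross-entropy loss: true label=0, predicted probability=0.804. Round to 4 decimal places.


For y=0: Loss = -log(1-p)
= -log(1 - 0.804)
= -log(0.196)
= -(-1.6296)
= 1.6296

1.6296


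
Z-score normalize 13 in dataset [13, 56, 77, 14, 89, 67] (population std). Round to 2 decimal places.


Mean = (13 + 56 + 77 + 14 + 89 + 67) / 6 = 52.6667
Variance = sum((x_i - mean)^2) / n = 866.2222
Std = sqrt(866.2222) = 29.4317
Z = (x - mean) / std
= (13 - 52.6667) / 29.4317
= -39.6667 / 29.4317
= -1.35

-1.35


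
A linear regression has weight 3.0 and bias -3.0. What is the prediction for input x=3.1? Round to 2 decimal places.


y = 3.0 * 3.1 + (-3.0)
= 9.3 + (-3.0)
= 6.30

6.30


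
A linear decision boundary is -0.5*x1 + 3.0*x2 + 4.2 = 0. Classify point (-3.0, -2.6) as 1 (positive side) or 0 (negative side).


Compute -0.5 * -3.0 + 3.0 * -2.6 + 4.2
= 1.5 + -7.8 + 4.2
= -2.1
Since -2.1 < 0, the point is on the negative side.

0


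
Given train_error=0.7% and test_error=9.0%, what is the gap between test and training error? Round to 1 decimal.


Generalization gap = test_error - train_error
= 9.0 - 0.7
= 8.3%
A moderate gap.

8.3


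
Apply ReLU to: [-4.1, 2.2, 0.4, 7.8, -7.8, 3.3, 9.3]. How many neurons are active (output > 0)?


ReLU(x) = max(0, x) for each element:
ReLU(-4.1) = 0
ReLU(2.2) = 2.2
ReLU(0.4) = 0.4
ReLU(7.8) = 7.8
ReLU(-7.8) = 0
ReLU(3.3) = 3.3
ReLU(9.3) = 9.3
Active neurons (>0): 5

5


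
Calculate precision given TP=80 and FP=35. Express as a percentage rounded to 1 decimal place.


Precision = TP / (TP + FP) * 100
= 80 / (80 + 35)
= 80 / 115
= 0.6957
= 69.6%

69.6


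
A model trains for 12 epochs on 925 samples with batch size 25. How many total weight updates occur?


Iterations per epoch = 925 / 25 = 37
Total updates = iterations_per_epoch * epochs
= 37 * 12
= 444

444


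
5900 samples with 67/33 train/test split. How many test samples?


Train samples = 5900 * 67% = 3953
Test samples = 5900 - 3953
= 1947

1947


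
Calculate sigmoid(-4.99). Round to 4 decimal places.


sigmoid(z) = 1 / (1 + exp(-z))
exp(-(-4.99)) = exp(4.99) = 146.9364
1 + 146.9364 = 147.9364
1 / 147.9364 = 0.0068

0.0068


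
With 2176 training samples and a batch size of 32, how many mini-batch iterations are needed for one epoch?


Iterations per epoch = dataset_size / batch_size
= 2176 / 32
= 68

68


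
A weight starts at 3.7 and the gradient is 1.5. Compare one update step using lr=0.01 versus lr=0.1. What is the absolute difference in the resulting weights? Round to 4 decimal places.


With lr=0.01: w_new = 3.7 - 0.01 * 1.5 = 3.685
With lr=0.1: w_new = 3.7 - 0.1 * 1.5 = 3.55
Absolute difference = |3.685 - 3.55|
= 0.1350

0.1350


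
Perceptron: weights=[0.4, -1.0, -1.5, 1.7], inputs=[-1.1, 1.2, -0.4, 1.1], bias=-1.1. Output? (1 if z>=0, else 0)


z = w . x + b
= 0.4*-1.1 + -1.0*1.2 + -1.5*-0.4 + 1.7*1.1 + -1.1
= -0.44 + -1.2 + 0.6 + 1.87 + -1.1
= 0.83 + -1.1
= -0.27
Since z = -0.27 < 0, output = 0

0


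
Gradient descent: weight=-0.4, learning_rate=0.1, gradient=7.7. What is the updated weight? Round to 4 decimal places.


w_new = w_old - lr * gradient
= -0.4 - 0.1 * 7.7
= -0.4 - (0.77)
= -1.1700

-1.1700


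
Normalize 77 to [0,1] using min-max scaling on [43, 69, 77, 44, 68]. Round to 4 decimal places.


Min = 43, Max = 77
Range = 77 - 43 = 34
Scaled = (x - min) / (max - min)
= (77 - 43) / 34
= 34 / 34
= 1.0000

1.0000


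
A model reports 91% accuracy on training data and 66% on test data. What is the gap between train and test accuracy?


Gap = train_accuracy - test_accuracy
= 91 - 66
= 25%
This large gap strongly indicates overfitting.

25


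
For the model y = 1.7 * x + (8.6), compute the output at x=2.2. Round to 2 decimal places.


y = 1.7 * 2.2 + (8.6)
= 3.74 + (8.6)
= 12.34

12.34


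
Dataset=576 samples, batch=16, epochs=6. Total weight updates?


Iterations per epoch = 576 / 16 = 36
Total updates = iterations_per_epoch * epochs
= 36 * 6
= 216

216


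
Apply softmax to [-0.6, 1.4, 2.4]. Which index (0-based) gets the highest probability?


Softmax is a monotonic transformation, so it preserves the argmax.
We need to find the index of the maximum logit.
Index 0: -0.6
Index 1: 1.4
Index 2: 2.4
Maximum logit = 2.4 at index 2

2


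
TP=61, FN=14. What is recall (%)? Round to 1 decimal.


Recall = TP / (TP + FN) * 100
= 61 / (61 + 14)
= 61 / 75
= 0.8133
= 81.3%

81.3


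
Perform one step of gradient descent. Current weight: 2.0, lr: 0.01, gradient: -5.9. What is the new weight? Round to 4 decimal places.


w_new = w_old - lr * gradient
= 2.0 - 0.01 * -5.9
= 2.0 - (-0.059)
= 2.0590

2.0590


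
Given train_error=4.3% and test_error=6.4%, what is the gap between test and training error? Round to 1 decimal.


Generalization gap = test_error - train_error
= 6.4 - 4.3
= 2.1%
A moderate gap.

2.1


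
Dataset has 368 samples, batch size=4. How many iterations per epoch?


Iterations per epoch = dataset_size / batch_size
= 368 / 4
= 92

92


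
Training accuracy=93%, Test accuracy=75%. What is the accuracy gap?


Gap = train_accuracy - test_accuracy
= 93 - 75
= 18%
This gap suggests the model is overfitting.

18


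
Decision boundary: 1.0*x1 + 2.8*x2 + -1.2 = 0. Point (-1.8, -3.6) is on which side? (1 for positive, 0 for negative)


Compute 1.0 * -1.8 + 2.8 * -3.6 + -1.2
= -1.8 + -10.08 + -1.2
= -13.08
Since -13.08 < 0, the point is on the negative side.

0


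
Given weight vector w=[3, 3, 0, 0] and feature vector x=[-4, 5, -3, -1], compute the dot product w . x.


Element-wise products:
3 * -4 = -12
3 * 5 = 15
0 * -3 = 0
0 * -1 = 0
Sum = -12 + 15 + 0 + 0
= 3

3


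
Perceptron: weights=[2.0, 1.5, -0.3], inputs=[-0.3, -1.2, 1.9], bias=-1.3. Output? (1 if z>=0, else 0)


z = w . x + b
= 2.0*-0.3 + 1.5*-1.2 + -0.3*1.9 + -1.3
= -0.6 + -1.8 + -0.57 + -1.3
= -2.97 + -1.3
= -4.27
Since z = -4.27 < 0, output = 0

0


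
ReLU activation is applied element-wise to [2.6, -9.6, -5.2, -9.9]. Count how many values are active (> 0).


ReLU(x) = max(0, x) for each element:
ReLU(2.6) = 2.6
ReLU(-9.6) = 0
ReLU(-5.2) = 0
ReLU(-9.9) = 0
Active neurons (>0): 1

1


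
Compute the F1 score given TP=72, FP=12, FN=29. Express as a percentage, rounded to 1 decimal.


Precision = TP / (TP + FP) = 72 / 84 = 0.8571
Recall = TP / (TP + FN) = 72 / 101 = 0.7129
F1 = 2 * P * R / (P + R)
= 2 * 0.8571 * 0.7129 / (0.8571 + 0.7129)
= 1.2221 / 1.57
= 0.7784
As percentage: 77.8%

77.8


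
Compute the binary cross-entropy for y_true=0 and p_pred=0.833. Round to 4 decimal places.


For y=0: Loss = -log(1-p)
= -log(1 - 0.833)
= -log(0.167)
= -(-1.7898)
= 1.7898

1.7898


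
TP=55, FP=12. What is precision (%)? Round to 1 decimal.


Precision = TP / (TP + FP) * 100
= 55 / (55 + 12)
= 55 / 67
= 0.8209
= 82.1%

82.1


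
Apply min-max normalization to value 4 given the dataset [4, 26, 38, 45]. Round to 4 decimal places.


Min = 4, Max = 45
Range = 45 - 4 = 41
Scaled = (x - min) / (max - min)
= (4 - 4) / 41
= 0 / 41
= 0.0000

0.0000


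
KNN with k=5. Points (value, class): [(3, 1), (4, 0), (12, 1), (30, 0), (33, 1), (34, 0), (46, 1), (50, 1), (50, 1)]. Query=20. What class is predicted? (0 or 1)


Distances from query 20:
Point 12 (class 1): distance = 8
Point 30 (class 0): distance = 10
Point 33 (class 1): distance = 13
Point 34 (class 0): distance = 14
Point 4 (class 0): distance = 16
K=5 nearest neighbors: classes = [1, 0, 1, 0, 0]
Votes for class 1: 2 / 5
Majority vote => class 0

0


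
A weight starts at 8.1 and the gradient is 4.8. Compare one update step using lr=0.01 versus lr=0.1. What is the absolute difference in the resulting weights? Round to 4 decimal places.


With lr=0.01: w_new = 8.1 - 0.01 * 4.8 = 8.052
With lr=0.1: w_new = 8.1 - 0.1 * 4.8 = 7.62
Absolute difference = |8.052 - 7.62|
= 0.4320

0.4320


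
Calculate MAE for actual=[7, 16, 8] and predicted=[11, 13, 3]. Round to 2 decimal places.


Absolute errors: [4, 3, 5]
Sum of absolute errors = 12
MAE = 12 / 3 = 4.00

4.00


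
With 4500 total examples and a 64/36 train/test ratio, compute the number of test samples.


Train samples = 4500 * 64% = 2880
Test samples = 4500 - 2880
= 1620

1620


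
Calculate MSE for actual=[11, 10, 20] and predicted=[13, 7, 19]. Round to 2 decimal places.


Differences: [-2, 3, 1]
Squared errors: [4, 9, 1]
Sum of squared errors = 14
MSE = 14 / 3 = 4.67

4.67


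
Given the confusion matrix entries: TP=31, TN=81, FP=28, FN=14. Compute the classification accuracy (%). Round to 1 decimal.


Accuracy = (TP + TN) / (TP + TN + FP + FN) * 100
= (31 + 81) / (31 + 81 + 28 + 14)
= 112 / 154
= 0.7273
= 72.7%

72.7


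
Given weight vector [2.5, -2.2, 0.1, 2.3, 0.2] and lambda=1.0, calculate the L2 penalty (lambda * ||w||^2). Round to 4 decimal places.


Squaring each weight:
2.5^2 = 6.25
(-2.2)^2 = 4.84
0.1^2 = 0.01
2.3^2 = 5.29
0.2^2 = 0.04
Sum of squares = 16.43
Penalty = 1.0 * 16.43 = 16.4300

16.4300


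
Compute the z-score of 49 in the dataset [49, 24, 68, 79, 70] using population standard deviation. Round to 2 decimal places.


Mean = (49 + 24 + 68 + 79 + 70) / 5 = 58.0
Variance = sum((x_i - mean)^2) / n = 384.4
Std = sqrt(384.4) = 19.6061
Z = (x - mean) / std
= (49 - 58.0) / 19.6061
= -9.0 / 19.6061
= -0.46

-0.46


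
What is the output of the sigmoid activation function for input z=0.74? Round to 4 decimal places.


sigmoid(z) = 1 / (1 + exp(-z))
exp(-(0.74)) = exp(-0.74) = 0.4771
1 + 0.4771 = 1.4771
1 / 1.4771 = 0.6770

0.6770


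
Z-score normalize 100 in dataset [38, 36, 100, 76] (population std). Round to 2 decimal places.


Mean = (38 + 36 + 100 + 76) / 4 = 62.5
Variance = sum((x_i - mean)^2) / n = 722.75
Std = sqrt(722.75) = 26.884
Z = (x - mean) / std
= (100 - 62.5) / 26.884
= 37.5 / 26.884
= 1.39

1.39
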